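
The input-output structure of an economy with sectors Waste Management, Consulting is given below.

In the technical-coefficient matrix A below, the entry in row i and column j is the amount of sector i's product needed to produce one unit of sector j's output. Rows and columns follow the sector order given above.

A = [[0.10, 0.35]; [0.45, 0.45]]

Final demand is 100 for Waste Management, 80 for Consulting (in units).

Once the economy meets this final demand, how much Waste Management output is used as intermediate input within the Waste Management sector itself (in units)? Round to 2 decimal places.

I − A =
  [   0.90    -0.35]
  [  -0.45     0.55]
det(I−A) = (0.90)(0.55) − (-0.35)(-0.45) = 0.3375
adj(I−A) = [[0.55, 0.35], [0.45, 0.90]]
(I − A)⁻¹ = adj(I−A) / det(I−A) ≈
  [   1.6296     1.0370]
  [   1.3333     2.6667]
First solve x = (I − A)⁻¹ d = adj(I−A)·d / det(I−A); in particular x_1 = (0.55·100 + 0.35·80) / 0.3375 = 83.00 / 0.3375 ≈ 245.9259.
Intermediate flow from 1 to 1: z_11 = a_11 · x_1 = 0.10 × 83.00 / 0.3375 = 8.30 / 0.3375 ≈ 24.59.

z_11 = 24.59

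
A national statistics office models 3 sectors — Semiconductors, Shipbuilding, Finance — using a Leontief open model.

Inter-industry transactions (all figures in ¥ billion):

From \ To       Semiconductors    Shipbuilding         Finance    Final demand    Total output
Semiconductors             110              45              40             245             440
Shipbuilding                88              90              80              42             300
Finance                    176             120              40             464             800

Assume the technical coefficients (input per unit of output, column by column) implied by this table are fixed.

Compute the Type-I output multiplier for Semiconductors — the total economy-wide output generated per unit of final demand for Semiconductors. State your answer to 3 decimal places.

m_1 = 2.919

Technical coefficients a_ij = z_ij / X_j:
  a_11 = 110/440 = 0.25, a_21 = 88/440 = 0.20, a_31 = 176/440 = 0.40
  a_12 = 45/300 = 0.15, a_22 = 90/300 = 0.30, a_32 = 120/300 = 0.40
  a_13 = 40/800 = 0.05, a_23 = 80/800 = 0.10, a_33 = 40/800 = 0.05
I − A =
  [   0.75    -0.15    -0.05]
  [  -0.20     0.70    -0.10]
  [  -0.40    -0.40     0.95]
Cofactors of I−A, C_ij = (−1)^(i+j)·(minor ij) (rows/columns in the sector order above):
  C_11 = (0.70)(0.95) − (-0.10)(-0.40) = 0.6250
  C_12 = −[(-0.20)(0.95) − (-0.10)(-0.40)] = 0.2300
  C_13 = (-0.20)(-0.40) − (0.70)(-0.40) = 0.3600
  C_21 = −[(-0.15)(0.95) − (-0.05)(-0.40)] = 0.1625
  C_22 = (0.75)(0.95) − (-0.05)(-0.40) = 0.6925
  C_23 = −[(0.75)(-0.40) − (-0.15)(-0.40)] = 0.3600
  C_31 = (-0.15)(-0.10) − (-0.05)(0.70) = 0.0500
  C_32 = −[(0.75)(-0.10) − (-0.05)(-0.20)] = 0.0850
  C_33 = (0.75)(0.70) − (-0.15)(-0.20) = 0.4950
det(I−A) = Σ_j (I−A)_1j·C_1j = (0.75)(0.6250) + (-0.15)(0.2300) + (-0.05)(0.3600) = 0.41625
adj(I−A) = Cᵀ =
  [ 0.6250   0.1625   0.0500]
  [ 0.2300   0.6925   0.0850]
  [ 0.3600   0.3600   0.4950]
(I − A)⁻¹ = adj(I−A) / det(I−A) ≈
  [   1.5015     0.3904     0.1201]
  [   0.5526     1.6637     0.2042]
  [   0.8649     0.8649     1.1892]
The output multiplier for sector j is the column-j sum of the Leontief inverse (I − A)⁻¹ = adj(I−A) / det(I−A).
Column 1 of adj(I−A): (0.6250, 0.2300, 0.3600); det(I−A) = 0.41625.
m_1 = (0.6250 + 0.2300 + 0.3600) / 0.41625 = 1.215 / 0.41625 ≈ 2.919.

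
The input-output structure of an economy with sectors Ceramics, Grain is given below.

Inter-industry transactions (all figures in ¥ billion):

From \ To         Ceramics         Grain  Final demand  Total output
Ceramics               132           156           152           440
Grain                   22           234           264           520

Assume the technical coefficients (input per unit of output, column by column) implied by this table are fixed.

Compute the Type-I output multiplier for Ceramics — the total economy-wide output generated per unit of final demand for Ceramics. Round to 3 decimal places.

Technical coefficients a_ij = z_ij / X_j:
  a_11 = 132/440 = 0.30, a_21 = 22/440 = 0.05
  a_12 = 156/520 = 0.30, a_22 = 234/520 = 0.45
I − A =
  [   0.70    -0.30]
  [  -0.05     0.55]
det(I−A) = (0.70)(0.55) − (-0.30)(-0.05) = 0.3700
adj(I−A) = [[0.55, 0.30], [0.05, 0.70]]
(I − A)⁻¹ = adj(I−A) / det(I−A) ≈
  [   1.4865     0.8108]
  [   0.1351     1.8919]
The output multiplier for sector j is the column-j sum of the Leontief inverse (I − A)⁻¹ = adj(I−A) / det(I−A).
Column 1 of adj(I−A): (0.55, 0.05); det(I−A) = 0.3700.
m_1 = (0.55 + 0.05) / 0.3700 = 0.60 / 0.3700 ≈ 1.622.

m_1 = 1.622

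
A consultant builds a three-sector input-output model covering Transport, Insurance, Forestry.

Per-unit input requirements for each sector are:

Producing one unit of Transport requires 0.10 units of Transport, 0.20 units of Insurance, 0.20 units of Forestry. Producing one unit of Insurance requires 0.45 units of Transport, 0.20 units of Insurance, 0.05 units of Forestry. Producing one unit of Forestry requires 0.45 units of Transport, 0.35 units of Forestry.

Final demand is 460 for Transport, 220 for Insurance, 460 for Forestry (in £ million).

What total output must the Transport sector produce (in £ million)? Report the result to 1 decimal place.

I − A =
  [   0.90    -0.45    -0.45]
  [  -0.20     0.80     0.00]
  [  -0.20    -0.05     0.65]
Cofactors of I−A, C_ij = (−1)^(i+j)·(minor ij) (rows/columns in the sector order above):
  C_11 = (0.80)(0.65) − (0.00)(-0.05) = 0.5200
  C_12 = −[(-0.20)(0.65) − (0.00)(-0.20)] = 0.1300
  C_13 = (-0.20)(-0.05) − (0.80)(-0.20) = 0.1700
  C_21 = −[(-0.45)(0.65) − (-0.45)(-0.05)] = 0.3150
  C_22 = (0.90)(0.65) − (-0.45)(-0.20) = 0.4950
  C_23 = −[(0.90)(-0.05) − (-0.45)(-0.20)] = 0.1350
  C_31 = (-0.45)(0.00) − (-0.45)(0.80) = 0.3600
  C_32 = −[(0.90)(0.00) − (-0.45)(-0.20)] = 0.0900
  C_33 = (0.90)(0.80) − (-0.45)(-0.20) = 0.6300
det(I−A) = Σ_j (I−A)_1j·C_1j = (0.90)(0.5200) + (-0.45)(0.1300) + (-0.45)(0.1700) = 0.3330
adj(I−A) = Cᵀ =
  [ 0.5200   0.3150   0.3600]
  [ 0.1300   0.4950   0.0900]
  [ 0.1700   0.1350   0.6300]
(I − A)⁻¹ = adj(I−A) / det(I−A) ≈
  [   1.5616     0.9459     1.0811]
  [   0.3904     1.4865     0.2703]
  [   0.5105     0.4054     1.8919]
x = (I − A)⁻¹ d = adj(I−A)·d / det(I−A), with det(I−A) = 0.3330:
  x_T = (0.5200·460 + 0.3150·220 + 0.3600·460) / 0.3330 = 474.10 / 0.3330 ≈ 1423.7
  x_I = (0.1300·460 + 0.4950·220 + 0.0900·460) / 0.3330 = 210.10 / 0.3330 ≈ 630.9
  x_F = (0.1700·460 + 0.1350·220 + 0.6300·460) / 0.3330 = 397.70 / 0.3330 ≈ 1194.3

x_T = 1423.7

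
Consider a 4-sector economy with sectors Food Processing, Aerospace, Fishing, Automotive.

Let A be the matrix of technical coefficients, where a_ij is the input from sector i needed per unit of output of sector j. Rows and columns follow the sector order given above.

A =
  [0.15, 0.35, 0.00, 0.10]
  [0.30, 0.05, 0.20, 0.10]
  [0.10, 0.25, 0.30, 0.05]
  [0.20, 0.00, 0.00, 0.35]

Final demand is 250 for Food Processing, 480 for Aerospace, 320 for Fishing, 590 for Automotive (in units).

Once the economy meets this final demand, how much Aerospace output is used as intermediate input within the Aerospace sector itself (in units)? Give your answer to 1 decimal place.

z_22 = 57.1

I − A =
  [   0.85    -0.35     0.00    -0.10]
  [  -0.30     0.95    -0.20    -0.10]
  [  -0.10    -0.25     0.70    -0.05]
  [  -0.20     0.00     0.00     0.65]
Compute the cofactors C_ij = (−1)^(i+j)·(3×3 minor ij) of I−A; the adjugate is their transpose:
adj(I−A) = Cᵀ =
  [ 0.399750   0.159250   0.045500   0.089500]
  [ 0.165500   0.372750   0.106500   0.091000]
  [ 0.125000   0.159375   0.430625   0.076875]
  [ 0.123000   0.049000   0.014000   0.442250]
det(I−A) = Σ_j (I−A)_1j·C_1j = (0.85)(0.399750) + (-0.35)(0.165500) + (0.00)(0.125000) + (-0.10)(0.123000) = 0.2695625
(I − A)⁻¹ = adj(I−A) / det(I−A) ≈
  [   1.4830     0.5908     0.1688     0.3320]
  [   0.6140     1.3828     0.3951     0.3376]
  [   0.4637     0.5912     1.5975     0.2852]
  [   0.4563     0.1818     0.0519     1.6406]
First solve x = (I − A)⁻¹ d = adj(I−A)·d / det(I−A); in particular x_2 = (0.165500·250 + 0.372750·480 + 0.106500·320 + 0.091000·590) / 0.2695625 = 308.065 / 0.2695625 ≈ 1142.833.
Intermediate flow from 2 to 2: z_22 = a_22 · x_2 = 0.05 × 308.065 / 0.2695625 = 15.40325 / 0.2695625 ≈ 57.1.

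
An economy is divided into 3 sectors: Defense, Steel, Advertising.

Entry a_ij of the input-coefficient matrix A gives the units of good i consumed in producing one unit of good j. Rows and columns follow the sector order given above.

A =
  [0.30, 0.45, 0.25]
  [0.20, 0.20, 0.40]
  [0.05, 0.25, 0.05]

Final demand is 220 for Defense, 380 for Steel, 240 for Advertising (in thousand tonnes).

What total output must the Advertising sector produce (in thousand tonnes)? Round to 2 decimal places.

I − A =
  [   0.70    -0.45    -0.25]
  [  -0.20     0.80    -0.40]
  [  -0.05    -0.25     0.95]
Cofactors of I−A, C_ij = (−1)^(i+j)·(minor ij) (rows/columns in the sector order above):
  C_11 = (0.80)(0.95) − (-0.40)(-0.25) = 0.6600
  C_12 = −[(-0.20)(0.95) − (-0.40)(-0.05)] = 0.2100
  C_13 = (-0.20)(-0.25) − (0.80)(-0.05) = 0.0900
  C_21 = −[(-0.45)(0.95) − (-0.25)(-0.25)] = 0.4900
  C_22 = (0.70)(0.95) − (-0.25)(-0.05) = 0.6525
  C_23 = −[(0.70)(-0.25) − (-0.45)(-0.05)] = 0.1975
  C_31 = (-0.45)(-0.40) − (-0.25)(0.80) = 0.3800
  C_32 = −[(0.70)(-0.40) − (-0.25)(-0.20)] = 0.3300
  C_33 = (0.70)(0.80) − (-0.45)(-0.20) = 0.4700
det(I−A) = Σ_j (I−A)_1j·C_1j = (0.70)(0.6600) + (-0.45)(0.2100) + (-0.25)(0.0900) = 0.3450
adj(I−A) = Cᵀ =
  [ 0.6600   0.4900   0.3800]
  [ 0.2100   0.6525   0.3300]
  [ 0.0900   0.1975   0.4700]
(I − A)⁻¹ = adj(I−A) / det(I−A) ≈
  [   1.9130     1.4203     1.1014]
  [   0.6087     1.8913     0.9565]
  [   0.2609     0.5725     1.3623]
x = (I − A)⁻¹ d = adj(I−A)·d / det(I−A), with det(I−A) = 0.3450:
  x_1 = (0.6600·220 + 0.4900·380 + 0.3800·240) / 0.3450 = 422.60 / 0.3450 ≈ 1224.93
  x_2 = (0.2100·220 + 0.6525·380 + 0.3300·240) / 0.3450 = 373.35 / 0.3450 ≈ 1082.17
  x_3 = (0.0900·220 + 0.1975·380 + 0.4700·240) / 0.3450 = 207.65 / 0.3450 ≈ 601.88

x_3 = 601.88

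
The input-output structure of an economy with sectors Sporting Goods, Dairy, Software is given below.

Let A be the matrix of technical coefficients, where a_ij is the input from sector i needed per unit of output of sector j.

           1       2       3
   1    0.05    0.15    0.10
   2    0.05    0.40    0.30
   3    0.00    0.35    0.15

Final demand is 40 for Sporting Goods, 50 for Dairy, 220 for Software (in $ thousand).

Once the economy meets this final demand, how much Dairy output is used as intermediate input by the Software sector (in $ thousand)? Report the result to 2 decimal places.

z_23 = 112.37

I − A =
  [   0.95    -0.15    -0.10]
  [  -0.05     0.60    -0.30]
  [   0.00    -0.35     0.85]
Cofactors of I−A, C_ij = (−1)^(i+j)·(minor ij) (rows/columns in the sector order above):
  C_11 = (0.60)(0.85) − (-0.30)(-0.35) = 0.4050
  C_12 = −[(-0.05)(0.85) − (-0.30)(0.00)] = 0.0425
  C_13 = (-0.05)(-0.35) − (0.60)(0.00) = 0.0175
  C_21 = −[(-0.15)(0.85) − (-0.10)(-0.35)] = 0.1625
  C_22 = (0.95)(0.85) − (-0.10)(0.00) = 0.8075
  C_23 = −[(0.95)(-0.35) − (-0.15)(0.00)] = 0.3325
  C_31 = (-0.15)(-0.30) − (-0.10)(0.60) = 0.1050
  C_32 = −[(0.95)(-0.30) − (-0.10)(-0.05)] = 0.2900
  C_33 = (0.95)(0.60) − (-0.15)(-0.05) = 0.5625
det(I−A) = Σ_j (I−A)_1j·C_1j = (0.95)(0.4050) + (-0.15)(0.0425) + (-0.10)(0.0175) = 0.376625
adj(I−A) = Cᵀ =
  [ 0.4050   0.1625   0.1050]
  [ 0.0425   0.8075   0.2900]
  [ 0.0175   0.3325   0.5625]
(I − A)⁻¹ = adj(I−A) / det(I−A) ≈
  [   1.0753     0.4315     0.2788]
  [   0.1128     2.1440     0.7700]
  [   0.0465     0.8828     1.4935]
First solve x = (I − A)⁻¹ d = adj(I−A)·d / det(I−A); in particular x_3 = (0.0175·40 + 0.3325·50 + 0.5625·220) / 0.376625 = 141.075 / 0.376625 ≈ 374.5768.
Intermediate flow from 2 to 3: z_23 = a_23 · x_3 = 0.30 × 141.075 / 0.376625 = 42.3225 / 0.376625 ≈ 112.37.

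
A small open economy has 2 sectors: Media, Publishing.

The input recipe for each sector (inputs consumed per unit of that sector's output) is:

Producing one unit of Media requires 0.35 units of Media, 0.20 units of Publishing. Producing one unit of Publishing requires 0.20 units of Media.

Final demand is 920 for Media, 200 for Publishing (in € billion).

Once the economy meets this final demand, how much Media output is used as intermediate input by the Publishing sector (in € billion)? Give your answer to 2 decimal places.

z_12 = 102.95

I − A =
  [   0.65    -0.20]
  [  -0.20     1.00]
det(I−A) = (0.65)(1.00) − (-0.20)(-0.20) = 0.6100
adj(I−A) = [[1.00, 0.20], [0.20, 0.65]]
(I − A)⁻¹ = adj(I−A) / det(I−A) ≈
  [   1.6393     0.3279]
  [   0.3279     1.0656]
First solve x = (I − A)⁻¹ d = adj(I−A)·d / det(I−A); in particular x_2 = (0.20·920 + 0.65·200) / 0.6100 = 314.00 / 0.6100 ≈ 514.7541.
Intermediate flow from 1 to 2: z_12 = a_12 · x_2 = 0.20 × 314.00 / 0.6100 = 62.80 / 0.6100 ≈ 102.95.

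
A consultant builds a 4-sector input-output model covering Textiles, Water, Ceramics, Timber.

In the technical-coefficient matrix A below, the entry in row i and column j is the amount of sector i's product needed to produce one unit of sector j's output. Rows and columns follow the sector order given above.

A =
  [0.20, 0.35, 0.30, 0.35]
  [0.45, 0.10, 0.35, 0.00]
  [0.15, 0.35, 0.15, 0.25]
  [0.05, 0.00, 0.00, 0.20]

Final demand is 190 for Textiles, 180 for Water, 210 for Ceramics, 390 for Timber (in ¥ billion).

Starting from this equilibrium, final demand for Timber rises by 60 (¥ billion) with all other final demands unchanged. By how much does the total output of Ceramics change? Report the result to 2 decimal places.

I − A =
  [   0.80    -0.35    -0.30    -0.35]
  [  -0.45     0.90    -0.35     0.00]
  [  -0.15    -0.35     0.85    -0.25]
  [  -0.05     0.00     0.00     0.80]
Compute the cofactors C_ij = (−1)^(i+j)·(3×3 minor ij) of I−A; the adjugate is their transpose:
adj(I−A) = Cᵀ =
  [ 0.514000   0.322000   0.314000   0.323000]
  [ 0.352375   0.489375   0.325875   0.256000]
  [ 0.245250   0.264250   0.434250   0.243000]
  [ 0.032125   0.020125   0.019625   0.274000]
det(I−A) = Σ_j (I−A)_1j·C_1j = (0.80)(0.514000) + (-0.35)(0.352375) + (-0.30)(0.245250) + (-0.35)(0.032125) = 0.20305
(I − A)⁻¹ = adj(I−A) / det(I−A) ≈
  [   2.5314     1.5858     1.5464     1.5907]
  [   1.7354     2.4101     1.6049     1.2608]
  [   1.2078     1.3014     2.1386     1.1967]
  [   0.1582     0.0991     0.0967     1.3494]
Δx = (I − A)⁻¹ Δd with Δd having +60 in the Timber component and 0 elsewhere.
So Δx_3 = L_34 · (+60), where L_34 = adj(I−A)_34 / det(I−A) = 0.243000 / 0.20305.
Δx_3 = 0.243000 × (+60) / 0.20305 = 14.58 / 0.20305 ≈ 71.80.

Δx_3 = 71.80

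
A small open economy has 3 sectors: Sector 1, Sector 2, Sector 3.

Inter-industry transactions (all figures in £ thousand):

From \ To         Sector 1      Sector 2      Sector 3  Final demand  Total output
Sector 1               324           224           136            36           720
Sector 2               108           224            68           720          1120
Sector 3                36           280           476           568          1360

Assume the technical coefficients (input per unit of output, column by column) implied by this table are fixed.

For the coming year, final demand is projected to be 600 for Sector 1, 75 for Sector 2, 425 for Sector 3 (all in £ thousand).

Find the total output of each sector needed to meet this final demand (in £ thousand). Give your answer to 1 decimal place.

x_1 = 1409.7, x_2 = 415.7, x_3 = 922.2

Technical coefficients a_ij = z_ij / X_j:
  a_11 = 324/720 = 0.45, a_21 = 108/720 = 0.15, a_31 = 36/720 = 0.05
  a_12 = 224/1120 = 0.20, a_22 = 224/1120 = 0.20, a_32 = 280/1120 = 0.25
  a_13 = 136/1360 = 0.10, a_23 = 68/1360 = 0.05, a_33 = 476/1360 = 0.35
I − A =
  [   0.55    -0.20    -0.10]
  [  -0.15     0.80    -0.05]
  [  -0.05    -0.25     0.65]
Cofactors of I−A, C_ij = (−1)^(i+j)·(minor ij) (rows/columns in the sector order above):
  C_11 = (0.80)(0.65) − (-0.05)(-0.25) = 0.5075
  C_12 = −[(-0.15)(0.65) − (-0.05)(-0.05)] = 0.1000
  C_13 = (-0.15)(-0.25) − (0.80)(-0.05) = 0.0775
  C_21 = −[(-0.20)(0.65) − (-0.10)(-0.25)] = 0.1550
  C_22 = (0.55)(0.65) − (-0.10)(-0.05) = 0.3525
  C_23 = −[(0.55)(-0.25) − (-0.20)(-0.05)] = 0.1475
  C_31 = (-0.20)(-0.05) − (-0.10)(0.80) = 0.0900
  C_32 = −[(0.55)(-0.05) − (-0.10)(-0.15)] = 0.0425
  C_33 = (0.55)(0.80) − (-0.20)(-0.15) = 0.4100
det(I−A) = Σ_j (I−A)_1j·C_1j = (0.55)(0.5075) + (-0.20)(0.1000) + (-0.10)(0.0775) = 0.251375
adj(I−A) = Cᵀ =
  [ 0.5075   0.1550   0.0900]
  [ 0.1000   0.3525   0.0425]
  [ 0.0775   0.1475   0.4100]
(I − A)⁻¹ = adj(I−A) / det(I−A) ≈
  [   2.0189     0.6166     0.3580]
  [   0.3978     1.4023     0.1691]
  [   0.3083     0.5868     1.6310]
x = (I − A)⁻¹ d = adj(I−A)·d / det(I−A), with det(I−A) = 0.251375:
  x_1 = (0.5075·600 + 0.1550·75 + 0.0900·425) / 0.251375 = 354.375 / 0.251375 ≈ 1409.7
  x_2 = (0.1000·600 + 0.3525·75 + 0.0425·425) / 0.251375 = 104.50 / 0.251375 ≈ 415.7
  x_3 = (0.0775·600 + 0.1475·75 + 0.4100·425) / 0.251375 = 231.8125 / 0.251375 ≈ 922.2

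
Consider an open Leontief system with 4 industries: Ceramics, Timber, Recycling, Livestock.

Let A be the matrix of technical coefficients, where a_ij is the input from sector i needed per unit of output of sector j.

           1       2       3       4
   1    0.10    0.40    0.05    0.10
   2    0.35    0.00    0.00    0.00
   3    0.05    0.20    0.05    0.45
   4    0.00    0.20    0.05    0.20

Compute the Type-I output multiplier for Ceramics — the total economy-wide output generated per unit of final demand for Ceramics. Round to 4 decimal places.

I − A =
  [   0.90    -0.40    -0.05    -0.10]
  [  -0.35     1.00     0.00     0.00]
  [  -0.05    -0.20     0.95    -0.45]
  [   0.00    -0.20    -0.05     0.80]
Compute the cofactors C_ij = (−1)^(i+j)·(3×3 minor ij) of I−A; the adjugate is their transpose:
adj(I−A) = Cᵀ =
  [ 0.737500   0.327500   0.045000   0.117500]
  [ 0.258125   0.661500   0.015750   0.041125]
  [ 0.127500   0.242000   0.601000   0.354000]
  [ 0.072500   0.180500   0.041500   0.716000]
det(I−A) = Σ_j (I−A)_1j·C_1j = (0.90)(0.737500) + (-0.40)(0.258125) + (-0.05)(0.127500) + (-0.10)(0.072500) = 0.546875
(I − A)⁻¹ = adj(I−A) / det(I−A) ≈
  [   1.34857     0.59886     0.08229     0.21486]
  [   0.47200     1.20960     0.02880     0.07520]
  [   0.23314     0.44251     1.09897     0.64731]
  [   0.13257     0.33006     0.07589     1.30926]
The output multiplier for sector j is the column-j sum of the Leontief inverse (I − A)⁻¹ = adj(I−A) / det(I−A).
Column 1 of adj(I−A): (0.737500, 0.258125, 0.127500, 0.072500); det(I−A) = 0.546875.
m_1 = (0.737500 + 0.258125 + 0.127500 + 0.072500) / 0.546875 = 1.195625 / 0.546875 ≈ 2.1863.

m_1 = 2.1863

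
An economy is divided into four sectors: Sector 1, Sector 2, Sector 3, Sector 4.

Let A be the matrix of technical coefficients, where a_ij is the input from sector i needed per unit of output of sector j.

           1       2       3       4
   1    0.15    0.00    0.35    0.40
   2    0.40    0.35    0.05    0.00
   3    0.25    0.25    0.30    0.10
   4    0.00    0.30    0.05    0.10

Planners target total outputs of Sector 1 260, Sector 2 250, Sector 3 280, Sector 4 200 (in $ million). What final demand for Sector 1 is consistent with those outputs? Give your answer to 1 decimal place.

I − A =
  [   0.85     0.00    -0.35    -0.40]
  [  -0.40     0.65    -0.05     0.00]
  [  -0.25    -0.25     0.70    -0.10]
  [   0.00    -0.30    -0.05     0.90]
d = (I − A) x:
  d_1 = (+0.85)·260 + (+0.00)·250 + (-0.35)·280 + (-0.40)·200 = 43.0
  d_2 = (-0.40)·260 + (+0.65)·250 + (-0.05)·280 + (+0.00)·200 = 44.5
  d_3 = (-0.25)·260 + (-0.25)·250 + (+0.70)·280 + (-0.10)·200 = 48.5
  d_4 = (+0.00)·260 + (-0.30)·250 + (-0.05)·280 + (+0.90)·200 = 91.0

d_1 = 43.0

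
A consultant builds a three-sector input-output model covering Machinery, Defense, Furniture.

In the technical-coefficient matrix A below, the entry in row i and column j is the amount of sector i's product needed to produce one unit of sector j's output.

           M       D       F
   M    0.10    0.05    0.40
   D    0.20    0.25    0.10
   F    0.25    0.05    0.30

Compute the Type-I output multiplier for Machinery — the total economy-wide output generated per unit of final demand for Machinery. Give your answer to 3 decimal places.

m_M = 2.318

I − A =
  [   0.90    -0.05    -0.40]
  [  -0.20     0.75    -0.10]
  [  -0.25    -0.05     0.70]
Cofactors of I−A, C_ij = (−1)^(i+j)·(minor ij) (rows/columns in the sector order above):
  C_11 = (0.75)(0.70) − (-0.10)(-0.05) = 0.5200
  C_12 = −[(-0.20)(0.70) − (-0.10)(-0.25)] = 0.1650
  C_13 = (-0.20)(-0.05) − (0.75)(-0.25) = 0.1975
  C_21 = −[(-0.05)(0.70) − (-0.40)(-0.05)] = 0.0550
  C_22 = (0.90)(0.70) − (-0.40)(-0.25) = 0.5300
  C_23 = −[(0.90)(-0.05) − (-0.05)(-0.25)] = 0.0575
  C_31 = (-0.05)(-0.10) − (-0.40)(0.75) = 0.3050
  C_32 = −[(0.90)(-0.10) − (-0.40)(-0.20)] = 0.1700
  C_33 = (0.90)(0.75) − (-0.05)(-0.20) = 0.6650
det(I−A) = Σ_j (I−A)_1j·C_1j = (0.90)(0.5200) + (-0.05)(0.1650) + (-0.40)(0.1975) = 0.38075
adj(I−A) = Cᵀ =
  [ 0.5200   0.0550   0.3050]
  [ 0.1650   0.5300   0.1700]
  [ 0.1975   0.0575   0.6650]
(I − A)⁻¹ = adj(I−A) / det(I−A) ≈
  [   1.3657     0.1445     0.8011]
  [   0.4334     1.3920     0.4465]
  [   0.5187     0.1510     1.7466]
The output multiplier for sector j is the column-j sum of the Leontief inverse (I − A)⁻¹ = adj(I−A) / det(I−A).
Column M of adj(I−A): (0.5200, 0.1650, 0.1975); det(I−A) = 0.38075.
m_M = (0.5200 + 0.1650 + 0.1975) / 0.38075 = 0.8825 / 0.38075 ≈ 2.318.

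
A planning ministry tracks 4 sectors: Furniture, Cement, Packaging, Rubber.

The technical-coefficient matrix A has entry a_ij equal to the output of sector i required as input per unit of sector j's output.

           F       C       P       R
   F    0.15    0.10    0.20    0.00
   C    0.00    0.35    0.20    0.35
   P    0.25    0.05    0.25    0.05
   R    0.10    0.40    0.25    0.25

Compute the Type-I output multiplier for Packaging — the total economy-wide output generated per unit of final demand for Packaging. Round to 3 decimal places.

I − A =
  [   0.85    -0.10    -0.20     0.00]
  [   0.00     0.65    -0.20    -0.35]
  [  -0.25    -0.05     0.75    -0.05]
  [  -0.10    -0.40    -0.25     0.75]
Compute the cofactors C_ij = (−1)^(i+j)·(3×3 minor ij) of I−A; the adjugate is their transpose:
adj(I−A) = Cᵀ =
  [ 0.236625   0.066500   0.093250   0.037250]
  [ 0.086625   0.429000   0.208875   0.214125]
  [ 0.091875   0.068125   0.291875   0.051250]
  [ 0.108375   0.260375   0.221125   0.368375]
det(I−A) = Σ_j (I−A)_1j·C_1j = (0.85)(0.236625) + (-0.10)(0.086625) + (-0.20)(0.091875) + (0.00)(0.108375) = 0.17409375
(I − A)⁻¹ = adj(I−A) / det(I−A) ≈
  [   1.3592     0.3820     0.5356     0.2140]
  [   0.4976     2.4642     1.1998     1.2299]
  [   0.5277     0.3913     1.6765     0.2944]
  [   0.6225     1.4956     1.2701     2.1160]
The output multiplier for sector j is the column-j sum of the Leontief inverse (I − A)⁻¹ = adj(I−A) / det(I−A).
Column P of adj(I−A): (0.093250, 0.208875, 0.291875, 0.221125); det(I−A) = 0.17409375.
m_P = (0.093250 + 0.208875 + 0.291875 + 0.221125) / 0.17409375 = 0.815125 / 0.17409375 ≈ 4.682.

m_P = 4.682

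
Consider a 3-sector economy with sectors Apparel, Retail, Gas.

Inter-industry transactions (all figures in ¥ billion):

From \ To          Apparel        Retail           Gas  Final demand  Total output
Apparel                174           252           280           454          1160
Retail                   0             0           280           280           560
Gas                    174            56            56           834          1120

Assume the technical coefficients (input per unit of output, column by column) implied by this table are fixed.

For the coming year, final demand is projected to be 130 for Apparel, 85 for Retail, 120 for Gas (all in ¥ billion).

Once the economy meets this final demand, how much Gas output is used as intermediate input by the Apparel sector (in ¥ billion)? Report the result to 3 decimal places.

Technical coefficients a_ij = z_ij / X_j:
  a_11 = 174/1160 = 0.15, a_21 = 0/1160 = 0.00, a_31 = 174/1160 = 0.15
  a_12 = 252/560 = 0.45, a_22 = 0/560 = 0.00, a_32 = 56/560 = 0.10
  a_13 = 280/1120 = 0.25, a_23 = 280/1120 = 0.25, a_33 = 56/1120 = 0.05
I − A =
  [   0.85    -0.45    -0.25]
  [   0.00     1.00    -0.25]
  [  -0.15    -0.10     0.95]
Cofactors of I−A, C_ij = (−1)^(i+j)·(minor ij) (rows/columns in the sector order above):
  C_11 = (1.00)(0.95) − (-0.25)(-0.10) = 0.9250
  C_12 = −[(0.00)(0.95) − (-0.25)(-0.15)] = 0.0375
  C_13 = (0.00)(-0.10) − (1.00)(-0.15) = 0.1500
  C_21 = −[(-0.45)(0.95) − (-0.25)(-0.10)] = 0.4525
  C_22 = (0.85)(0.95) − (-0.25)(-0.15) = 0.7700
  C_23 = −[(0.85)(-0.10) − (-0.45)(-0.15)] = 0.1525
  C_31 = (-0.45)(-0.25) − (-0.25)(1.00) = 0.3625
  C_32 = −[(0.85)(-0.25) − (-0.25)(0.00)] = 0.2125
  C_33 = (0.85)(1.00) − (-0.45)(0.00) = 0.8500
det(I−A) = Σ_j (I−A)_1j·C_1j = (0.85)(0.9250) + (-0.45)(0.0375) + (-0.25)(0.1500) = 0.731875
adj(I−A) = Cᵀ =
  [ 0.9250   0.4525   0.3625]
  [ 0.0375   0.7700   0.2125]
  [ 0.1500   0.1525   0.8500]
(I − A)⁻¹ = adj(I−A) / det(I−A) ≈
  [   1.2639     0.6183     0.4953]
  [   0.0512     1.0521     0.2904]
  [   0.2050     0.2084     1.1614]
First solve x = (I − A)⁻¹ d = adj(I−A)·d / det(I−A); in particular x_1 = (0.9250·130 + 0.4525·85 + 0.3625·120) / 0.731875 = 202.2125 / 0.731875 ≈ 276.29377.
Intermediate flow from 3 to 1: z_31 = a_31 · x_1 = 0.15 × 202.2125 / 0.731875 = 30.331875 / 0.731875 ≈ 41.444.

z_31 = 41.444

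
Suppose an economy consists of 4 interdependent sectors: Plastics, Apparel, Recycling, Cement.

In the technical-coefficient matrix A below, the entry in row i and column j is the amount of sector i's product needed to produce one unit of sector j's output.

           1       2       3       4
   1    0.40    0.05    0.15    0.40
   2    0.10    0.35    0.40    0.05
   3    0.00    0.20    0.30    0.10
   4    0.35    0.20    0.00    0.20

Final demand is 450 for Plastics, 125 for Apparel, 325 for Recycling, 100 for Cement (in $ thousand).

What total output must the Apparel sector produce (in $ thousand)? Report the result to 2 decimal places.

x_2 = 1199.31

I − A =
  [   0.60    -0.05    -0.15    -0.40]
  [  -0.10     0.65    -0.40    -0.05]
  [   0.00    -0.20     0.70    -0.10]
  [  -0.35    -0.20     0.00     0.80]
Compute the cofactors C_ij = (−1)^(i+j)·(3×3 minor ij) of I−A; the adjugate is their transpose:
adj(I−A) = Cᵀ =
  [ 0.285000   0.111000   0.124500   0.165000]
  [ 0.082250   0.232750   0.150625   0.074500]
  [ 0.044250   0.081750   0.202125   0.052500]
  [ 0.145250   0.106750   0.092125   0.218500]
det(I−A) = Σ_j (I−A)_1j·C_1j = (0.60)(0.285000) + (-0.05)(0.082250) + (-0.15)(0.044250) + (-0.40)(0.145250) = 0.10215
(I − A)⁻¹ = adj(I−A) / det(I−A) ≈
  [   2.7900     1.0866     1.2188     1.6153]
  [   0.8052     2.2785     1.4745     0.7293]
  [   0.4332     0.8003     1.9787     0.5140]
  [   1.4219     1.0450     0.9019     2.1390]
x = (I − A)⁻¹ d = adj(I−A)·d / det(I−A), with det(I−A) = 0.10215:
  x_1 = (0.285000·450 + 0.111000·125 + 0.124500·325 + 0.165000·100) / 0.10215 = 199.0875 / 0.10215 ≈ 1948.97
  x_2 = (0.082250·450 + 0.232750·125 + 0.150625·325 + 0.074500·100) / 0.10215 = 122.509375 / 0.10215 ≈ 1199.31
  x_3 = (0.044250·450 + 0.081750·125 + 0.202125·325 + 0.052500·100) / 0.10215 = 101.071875 / 0.10215 ≈ 989.45
  x_4 = (0.145250·450 + 0.106750·125 + 0.092125·325 + 0.218500·100) / 0.10215 = 130.496875 / 0.10215 ≈ 1277.50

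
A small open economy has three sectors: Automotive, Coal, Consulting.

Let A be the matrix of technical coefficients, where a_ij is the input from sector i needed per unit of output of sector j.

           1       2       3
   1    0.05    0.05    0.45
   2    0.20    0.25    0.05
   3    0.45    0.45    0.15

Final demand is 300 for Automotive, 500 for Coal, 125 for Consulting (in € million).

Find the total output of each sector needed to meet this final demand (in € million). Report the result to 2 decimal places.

x_1 = 914.32, x_2 = 987.41, x_3 = 1153.86

I − A =
  [   0.95    -0.05    -0.45]
  [  -0.20     0.75    -0.05]
  [  -0.45    -0.45     0.85]
Cofactors of I−A, C_ij = (−1)^(i+j)·(minor ij) (rows/columns in the sector order above):
  C_11 = (0.75)(0.85) − (-0.05)(-0.45) = 0.6150
  C_12 = −[(-0.20)(0.85) − (-0.05)(-0.45)] = 0.1925
  C_13 = (-0.20)(-0.45) − (0.75)(-0.45) = 0.4275
  C_21 = −[(-0.05)(0.85) − (-0.45)(-0.45)] = 0.2450
  C_22 = (0.95)(0.85) − (-0.45)(-0.45) = 0.6050
  C_23 = −[(0.95)(-0.45) − (-0.05)(-0.45)] = 0.4500
  C_31 = (-0.05)(-0.05) − (-0.45)(0.75) = 0.3400
  C_32 = −[(0.95)(-0.05) − (-0.45)(-0.20)] = 0.1375
  C_33 = (0.95)(0.75) − (-0.05)(-0.20) = 0.7025
det(I−A) = Σ_j (I−A)_1j·C_1j = (0.95)(0.6150) + (-0.05)(0.1925) + (-0.45)(0.4275) = 0.38225
adj(I−A) = Cᵀ =
  [ 0.6150   0.2450   0.3400]
  [ 0.1925   0.6050   0.1375]
  [ 0.4275   0.4500   0.7025]
(I − A)⁻¹ = adj(I−A) / det(I−A) ≈
  [   1.6089     0.6409     0.8895]
  [   0.5036     1.5827     0.3597]
  [   1.1184     1.1772     1.8378]
x = (I − A)⁻¹ d = adj(I−A)·d / det(I−A), with det(I−A) = 0.38225:
  x_1 = (0.6150·300 + 0.2450·500 + 0.3400·125) / 0.38225 = 349.50 / 0.38225 ≈ 914.32
  x_2 = (0.1925·300 + 0.6050·500 + 0.1375·125) / 0.38225 = 377.4375 / 0.38225 ≈ 987.41
  x_3 = (0.4275·300 + 0.4500·500 + 0.7025·125) / 0.38225 = 441.0625 / 0.38225 ≈ 1153.86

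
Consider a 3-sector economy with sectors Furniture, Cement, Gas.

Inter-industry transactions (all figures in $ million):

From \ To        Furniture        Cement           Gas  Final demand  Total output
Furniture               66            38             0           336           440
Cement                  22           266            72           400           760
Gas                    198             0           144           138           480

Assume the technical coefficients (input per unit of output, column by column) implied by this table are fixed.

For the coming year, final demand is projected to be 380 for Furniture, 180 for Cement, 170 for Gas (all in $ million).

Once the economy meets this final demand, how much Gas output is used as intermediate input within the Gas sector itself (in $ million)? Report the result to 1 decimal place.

z_33 = 164.1

Technical coefficients a_ij = z_ij / X_j:
  a_11 = 66/440 = 0.15, a_21 = 22/440 = 0.05, a_31 = 198/440 = 0.45
  a_12 = 38/760 = 0.05, a_22 = 266/760 = 0.35, a_32 = 0/760 = 0.00
  a_13 = 0/480 = 0.00, a_23 = 72/480 = 0.15, a_33 = 144/480 = 0.30
I − A =
  [   0.85    -0.05     0.00]
  [  -0.05     0.65    -0.15]
  [  -0.45     0.00     0.70]
Cofactors of I−A, C_ij = (−1)^(i+j)·(minor ij) (rows/columns in the sector order above):
  C_11 = (0.65)(0.70) − (-0.15)(0.00) = 0.4550
  C_12 = −[(-0.05)(0.70) − (-0.15)(-0.45)] = 0.1025
  C_13 = (-0.05)(0.00) − (0.65)(-0.45) = 0.2925
  C_21 = −[(-0.05)(0.70) − (0.00)(0.00)] = 0.0350
  C_22 = (0.85)(0.70) − (0.00)(-0.45) = 0.5950
  C_23 = −[(0.85)(0.00) − (-0.05)(-0.45)] = 0.0225
  C_31 = (-0.05)(-0.15) − (0.00)(0.65) = 0.0075
  C_32 = −[(0.85)(-0.15) − (0.00)(-0.05)] = 0.1275
  C_33 = (0.85)(0.65) − (-0.05)(-0.05) = 0.5500
det(I−A) = Σ_j (I−A)_1j·C_1j = (0.85)(0.4550) + (-0.05)(0.1025) + (0.00)(0.2925) = 0.381625
adj(I−A) = Cᵀ =
  [ 0.4550   0.0350   0.0075]
  [ 0.1025   0.5950   0.1275]
  [ 0.2925   0.0225   0.5500]
(I − A)⁻¹ = adj(I−A) / det(I−A) ≈
  [   1.1923     0.0917     0.0197]
  [   0.2686     1.5591     0.3341]
  [   0.7665     0.0590     1.4412]
First solve x = (I − A)⁻¹ d = adj(I−A)·d / det(I−A); in particular x_3 = (0.2925·380 + 0.0225·180 + 0.5500·170) / 0.381625 = 208.70 / 0.381625 ≈ 546.872.
Intermediate flow from 3 to 3: z_33 = a_33 · x_3 = 0.30 × 208.70 / 0.381625 = 62.61 / 0.381625 ≈ 164.1.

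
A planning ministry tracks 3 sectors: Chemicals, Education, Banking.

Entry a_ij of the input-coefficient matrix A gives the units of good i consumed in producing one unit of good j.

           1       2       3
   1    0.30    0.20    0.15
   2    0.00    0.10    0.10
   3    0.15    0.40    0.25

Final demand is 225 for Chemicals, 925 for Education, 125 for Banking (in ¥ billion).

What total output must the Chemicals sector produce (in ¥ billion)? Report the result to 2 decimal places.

x_1 = 846.29

I − A =
  [   0.70    -0.20    -0.15]
  [   0.00     0.90    -0.10]
  [  -0.15    -0.40     0.75]
Cofactors of I−A, C_ij = (−1)^(i+j)·(minor ij) (rows/columns in the sector order above):
  C_11 = (0.90)(0.75) − (-0.10)(-0.40) = 0.6350
  C_12 = −[(0.00)(0.75) − (-0.10)(-0.15)] = 0.0150
  C_13 = (0.00)(-0.40) − (0.90)(-0.15) = 0.1350
  C_21 = −[(-0.20)(0.75) − (-0.15)(-0.40)] = 0.2100
  C_22 = (0.70)(0.75) − (-0.15)(-0.15) = 0.5025
  C_23 = −[(0.70)(-0.40) − (-0.20)(-0.15)] = 0.3100
  C_31 = (-0.20)(-0.10) − (-0.15)(0.90) = 0.1550
  C_32 = −[(0.70)(-0.10) − (-0.15)(0.00)] = 0.0700
  C_33 = (0.70)(0.90) − (-0.20)(0.00) = 0.6300
det(I−A) = Σ_j (I−A)_1j·C_1j = (0.70)(0.6350) + (-0.20)(0.0150) + (-0.15)(0.1350) = 0.42125
adj(I−A) = Cᵀ =
  [ 0.6350   0.2100   0.1550]
  [ 0.0150   0.5025   0.0700]
  [ 0.1350   0.3100   0.6300]
(I − A)⁻¹ = adj(I−A) / det(I−A) ≈
  [   1.5074     0.4985     0.3680]
  [   0.0356     1.1929     0.1662]
  [   0.3205     0.7359     1.4955]
x = (I − A)⁻¹ d = adj(I−A)·d / det(I−A), with det(I−A) = 0.42125:
  x_1 = (0.6350·225 + 0.2100·925 + 0.1550·125) / 0.42125 = 356.50 / 0.42125 ≈ 846.29
  x_2 = (0.0150·225 + 0.5025·925 + 0.0700·125) / 0.42125 = 476.9375 / 0.42125 ≈ 1132.20
  x_3 = (0.1350·225 + 0.3100·925 + 0.6300·125) / 0.42125 = 395.875 / 0.42125 ≈ 939.76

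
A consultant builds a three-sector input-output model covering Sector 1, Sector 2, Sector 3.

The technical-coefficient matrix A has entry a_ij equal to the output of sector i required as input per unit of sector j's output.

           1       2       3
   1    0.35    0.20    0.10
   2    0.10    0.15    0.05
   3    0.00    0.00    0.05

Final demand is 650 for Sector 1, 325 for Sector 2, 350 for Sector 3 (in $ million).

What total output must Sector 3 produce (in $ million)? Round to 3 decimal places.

I − A =
  [   0.65    -0.20    -0.10]
  [  -0.10     0.85    -0.05]
  [   0.00     0.00     0.95]
Cofactors of I−A, C_ij = (−1)^(i+j)·(minor ij) (rows/columns in the sector order above):
  C_11 = (0.85)(0.95) − (-0.05)(0.00) = 0.8075
  C_12 = −[(-0.10)(0.95) − (-0.05)(0.00)] = 0.0950
  C_13 = (-0.10)(0.00) − (0.85)(0.00) = 0.0000
  C_21 = −[(-0.20)(0.95) − (-0.10)(0.00)] = 0.1900
  C_22 = (0.65)(0.95) − (-0.10)(0.00) = 0.6175
  C_23 = −[(0.65)(0.00) − (-0.20)(0.00)] = 0.0000
  C_31 = (-0.20)(-0.05) − (-0.10)(0.85) = 0.0950
  C_32 = −[(0.65)(-0.05) − (-0.10)(-0.10)] = 0.0425
  C_33 = (0.65)(0.85) − (-0.20)(-0.10) = 0.5325
det(I−A) = Σ_j (I−A)_1j·C_1j = (0.65)(0.8075) + (-0.20)(0.0950) + (-0.10)(0.0000) = 0.505875
adj(I−A) = Cᵀ =
  [ 0.8075   0.1900   0.0950]
  [ 0.0950   0.6175   0.0425]
  [ 0.0000   0.0000   0.5325]
(I − A)⁻¹ = adj(I−A) / det(I−A) ≈
  [   1.5962     0.3756     0.1878]
  [   0.1878     1.2207     0.0840]
  [   0.0000     0.0000     1.0526]
x = (I − A)⁻¹ d = adj(I−A)·d / det(I−A), with det(I−A) = 0.505875:
  x_1 = (0.8075·650 + 0.1900·325 + 0.0950·350) / 0.505875 = 619.875 / 0.505875 ≈ 1225.352
  x_2 = (0.0950·650 + 0.6175·325 + 0.0425·350) / 0.505875 = 277.3125 / 0.505875 ≈ 548.184
  x_3 = (0.0000·650 + 0.0000·325 + 0.5325·350) / 0.505875 = 186.375 / 0.505875 ≈ 368.421

x_3 = 368.421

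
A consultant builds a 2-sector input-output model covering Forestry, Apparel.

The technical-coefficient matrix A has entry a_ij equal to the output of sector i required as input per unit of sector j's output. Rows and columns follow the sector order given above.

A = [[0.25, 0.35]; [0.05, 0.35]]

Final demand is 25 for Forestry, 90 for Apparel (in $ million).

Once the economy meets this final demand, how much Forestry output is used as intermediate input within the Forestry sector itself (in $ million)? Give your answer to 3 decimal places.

I − A =
  [   0.75    -0.35]
  [  -0.05     0.65]
det(I−A) = (0.75)(0.65) − (-0.35)(-0.05) = 0.4700
adj(I−A) = [[0.65, 0.35], [0.05, 0.75]]
(I − A)⁻¹ = adj(I−A) / det(I−A) ≈
  [   1.3830     0.7447]
  [   0.1064     1.5957]
First solve x = (I − A)⁻¹ d = adj(I−A)·d / det(I−A); in particular x_F = (0.65·25 + 0.35·90) / 0.4700 = 47.75 / 0.4700 ≈ 101.59574.
Intermediate flow from F to F: z_FF = a_FF · x_F = 0.25 × 47.75 / 0.4700 = 11.9375 / 0.4700 ≈ 25.399.

z_FF = 25.399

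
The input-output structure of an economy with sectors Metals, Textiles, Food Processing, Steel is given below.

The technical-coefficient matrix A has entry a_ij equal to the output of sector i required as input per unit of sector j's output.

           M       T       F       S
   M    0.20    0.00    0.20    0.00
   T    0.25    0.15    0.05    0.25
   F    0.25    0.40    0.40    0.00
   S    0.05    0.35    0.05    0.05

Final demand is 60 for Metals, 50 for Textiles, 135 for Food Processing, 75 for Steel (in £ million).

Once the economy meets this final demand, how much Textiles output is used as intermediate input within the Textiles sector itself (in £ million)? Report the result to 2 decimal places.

I − A =
  [   0.80     0.00    -0.20     0.00]
  [  -0.25     0.85    -0.05    -0.25]
  [  -0.25    -0.40     0.60     0.00]
  [  -0.05    -0.35    -0.05     0.95]
Compute the cofactors C_ij = (−1)^(i+j)·(3×3 minor ij) of I−A; the adjugate is their transpose:
adj(I−A) = Cᵀ =
  [ 0.4080   0.0760   0.1440   0.0200]
  [ 0.1650   0.4085   0.0980   0.1075]
  [ 0.2800   0.3040   0.5760   0.0800]
  [ 0.0970   0.1705   0.0740   0.3295]
det(I−A) = Σ_j (I−A)_1j·C_1j = (0.80)(0.4080) + (0.00)(0.1650) + (-0.20)(0.2800) + (0.00)(0.0970) = 0.2704
(I − A)⁻¹ = adj(I−A) / det(I−A) ≈
  [   1.5089     0.2811     0.5325     0.0740]
  [   0.6102     1.5107     0.3624     0.3976]
  [   1.0355     1.1243     2.1302     0.2959]
  [   0.3587     0.6305     0.2737     1.2186]
First solve x = (I − A)⁻¹ d = adj(I−A)·d / det(I−A); in particular x_T = (0.1650·60 + 0.4085·50 + 0.0980·135 + 0.1075·75) / 0.2704 = 51.6175 / 0.2704 ≈ 190.8931.
Intermediate flow from T to T: z_TT = a_TT · x_T = 0.15 × 51.6175 / 0.2704 = 7.742625 / 0.2704 ≈ 28.63.

z_TT = 28.63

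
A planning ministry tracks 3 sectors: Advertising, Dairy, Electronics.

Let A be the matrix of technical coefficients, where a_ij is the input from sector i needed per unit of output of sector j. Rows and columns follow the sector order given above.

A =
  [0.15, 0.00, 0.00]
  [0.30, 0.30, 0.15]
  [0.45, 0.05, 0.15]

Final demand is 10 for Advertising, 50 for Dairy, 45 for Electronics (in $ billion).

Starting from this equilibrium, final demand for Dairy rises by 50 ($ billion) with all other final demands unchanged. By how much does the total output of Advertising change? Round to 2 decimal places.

Δx_1 = 0.00

I − A =
  [   0.85     0.00     0.00]
  [  -0.30     0.70    -0.15]
  [  -0.45    -0.05     0.85]
Cofactors of I−A, C_ij = (−1)^(i+j)·(minor ij) (rows/columns in the sector order above):
  C_11 = (0.70)(0.85) − (-0.15)(-0.05) = 0.5875
  C_12 = −[(-0.30)(0.85) − (-0.15)(-0.45)] = 0.3225
  C_13 = (-0.30)(-0.05) − (0.70)(-0.45) = 0.3300
  C_21 = −[(0.00)(0.85) − (0.00)(-0.05)] = 0.0000
  C_22 = (0.85)(0.85) − (0.00)(-0.45) = 0.7225
  C_23 = −[(0.85)(-0.05) − (0.00)(-0.45)] = 0.0425
  C_31 = (0.00)(-0.15) − (0.00)(0.70) = 0.0000
  C_32 = −[(0.85)(-0.15) − (0.00)(-0.30)] = 0.1275
  C_33 = (0.85)(0.70) − (0.00)(-0.30) = 0.5950
det(I−A) = Σ_j (I−A)_1j·C_1j = (0.85)(0.5875) + (0.00)(0.3225) + (0.00)(0.3300) = 0.499375
adj(I−A) = Cᵀ =
  [ 0.5875   0.0000   0.0000]
  [ 0.3225   0.7225   0.1275]
  [ 0.3300   0.0425   0.5950]
(I − A)⁻¹ = adj(I−A) / det(I−A) ≈
  [   1.1765     0.0000     0.0000]
  [   0.6458     1.4468     0.2553]
  [   0.6608     0.0851     1.1915]
Δx = (I − A)⁻¹ Δd with Δd having +50 in the Dairy component and 0 elsewhere.
So Δx_1 = L_12 · (+50), where L_12 = adj(I−A)_12 / det(I−A) = 0.0000 / 0.499375.
Δx_1 = 0.0000 × (+50) / 0.499375 = 0.00 / 0.499375 = 0.00.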